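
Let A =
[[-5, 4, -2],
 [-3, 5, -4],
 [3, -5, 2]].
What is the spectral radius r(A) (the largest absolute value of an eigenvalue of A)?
r(A) ≈ 6.6489

The eigenvalues of A are the roots of its characteristic polynomial. With M = A (coefficients from the trace, the sum of principal 2x2 minors, and det A):
  p(λ) = det(λ I - M) = λ^3 - 2λ^2 - 27λ - 26.
No integer candidate from the rational root theorem (±divisors of 26) is a root, so the roots are irrational. The cubic discriminant is Δ = 37292 > 0, so there are three distinct real roots. p(-4) = -14 and p(-3) = 10 have opposite signs, so a root lies in (-4, -3); Newton's method refines it to λ ≈ -3.5462. p(-2) = 12 and p(-1) = -2 have opposite signs, so a root lies in (-2, -1); Newton's method refines it to λ ≈ -1.1027. p(6) = -44 and p(7) = 30 have opposite signs, so a root lies in (6, 7); Newton's method refines it to λ ≈ 6.6489. Check (Vieta): the three roots sum to 2, matching tr M = 2.
Thus the eigenvalues (to 4 decimals) are -3.5462 (modulus 3.5462); -1.1027 (modulus 1.1027); 6.6489 (modulus 6.6489). The spectral radius is the largest modulus: r(A) ≈ 6.6489. (Cross-check: r(A) ≤ ||A||_2 ≈ 11.2845; equality holds whenever A is normal, though it can also hold for some non-normal A.)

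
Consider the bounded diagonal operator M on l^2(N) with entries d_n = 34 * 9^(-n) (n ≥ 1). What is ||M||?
||M|| = 34/9 (attained at n = 1)

For M diagonal, ||M|| = sup_n |d_n|. The sequence d_n = 34 * 9^(-n) is positive and strictly decreasing (ratio 9^(-1) < 1), so the supremum is d_1 = 34/9. Hence ||M|| = 34/9.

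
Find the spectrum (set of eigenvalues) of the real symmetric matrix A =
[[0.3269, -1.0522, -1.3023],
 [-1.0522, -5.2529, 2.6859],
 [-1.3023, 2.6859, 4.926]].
sigma(A) ≈ {-6, 0, 6}

A is real symmetric, so its spectrum consists of real eigenvalues. Expanding the characteristic polynomial of the displayed matrix gives
  det(λ I - A) = p(λ) = λ^3 + (0)λ^2 + (-36)λ + (0.0011).
Solving p(λ) = 0 yields eigenvalues ≈ -6, 0, 6. (A is shown rounded to 4 decimals, so these recover the underlying integer eigenvalues to within that precision.)
Verification: the trace of A = 0 equals the sum of eigenvalues 0, and det(A) ≈ -0.0011 matches the eigenvalue product 0.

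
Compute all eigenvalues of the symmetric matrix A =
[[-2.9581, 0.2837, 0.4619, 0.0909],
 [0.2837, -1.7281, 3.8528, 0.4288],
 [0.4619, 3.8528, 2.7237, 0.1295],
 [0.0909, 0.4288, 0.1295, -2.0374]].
sigma(A) ≈ {-4, -3, -2, 5}

A is real symmetric, so its spectrum consists of real eigenvalues. Expanding the characteristic polynomial of the displayed matrix gives
  det(λ I - A) = p(λ) = λ^4 + (4)λ^3 + (-19)λ^2 + (-106)λ + (-119.9973).
Solving p(λ) = 0 yields eigenvalues ≈ -4, -3, -2, 5. (A is shown rounded to 4 decimals, so these recover the underlying integer eigenvalues to within that precision.)
Verification: the trace of A = -4 equals the sum of eigenvalues -4, and det(A) ≈ -119.9973 matches the eigenvalue product -120.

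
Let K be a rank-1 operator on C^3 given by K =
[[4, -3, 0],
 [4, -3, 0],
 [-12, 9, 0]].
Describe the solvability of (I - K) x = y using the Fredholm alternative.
(I - K) is singular (det(I - K) = 0, i.e. 1 ∈ sigma(K)). (I - K) x = y is solvable iff y ⊥ ker((I - K)^*) = span{(4, -3, 0)}, i.e. iff 4y_1 - 3y_2 = 0. When solvable, the solutions are x = y + c·(1, 1, -3), c arbitrary (ker(I - K) = span{(1, 1, -3)}, dimension 1).

K has rank 1, so it is an outer product K = u v^T: every row of K is a multiple of one row vector. Reading off the entries, u = (1, 1, -3) and v = (4, -3, 0) (row i of K equals u_i·v^T). A rank-one matrix u v^T satisfies K u = u (v·u) and kills the (2)-dimensional subspace v^⊥, so its characteristic polynomial is lambda^2 (lambda - v·u) with v·u = tr K = 1. Hence the eigenvalues of I - K are 1 (multiplicity 2) and 1 - (1) = 0, so det(I - K) = 0. (Direct check: I - K =
[[-3, 3, 0],
 [-4, 4, 0],
 [12, -9, 1]]
has determinant 0.) So 1 is an eigenvalue of K and (I - K) is not invertible. The finite-dimensional Fredholm alternative says: either (I - K) is invertible, or ker(I - K) ≠ {0} and then range(I - K) = ker((I - K)^*)^⊥, with dim ker(I - K) = dim ker((I - K)^*). We are in the second case, so we need both kernels. Kernel of I - K: (I - K) u = u - u (v·u) = u - u = 0, so ker(I - K) = span{u} = span{(1, 1, -3)} (it is exactly 1-dimensional because rank(I - K) = 2). Kernel of the adjoint: K is real, so (I - K)^* = I - K^T = I - v u^T, and (I - v u^T) v = v - v (u·v) = 0; hence ker((I - K)^*) = span{v} = span{(4, -3, 0)}. Therefore (I - K) x = y is solvable iff <y, v> = 0, i.e. iff 4y_1 - 3y_2 = 0. When this holds, K y = u (v·y) = 0, so (I - K) y = y and x = y is a particular solution; the full solution set is the line x = y + c·u = y + c·(1, 1, -3), c ∈ C.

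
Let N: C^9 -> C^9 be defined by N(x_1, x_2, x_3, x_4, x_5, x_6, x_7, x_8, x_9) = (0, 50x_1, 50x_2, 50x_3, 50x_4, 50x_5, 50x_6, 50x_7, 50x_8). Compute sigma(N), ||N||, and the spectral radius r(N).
sigma(N) = {0}; ||N|| = 50; r(N) = 0. (N is nilpotent with N^9 = 0.)

On C^9, N is a strictly lower-triangular matrix with 50 on the subdiagonal and zeros elsewhere, so its characteristic polynomial is lambda^9 and every eigenvalue is 0: sigma(N) = {0}. For the operator norm, N e_i = 50e_{i+1} for i = 1, ..., 8 and N e_9 = 0, so the singular values of N are 50 (with multiplicity 8) and 0; hence ||N|| = 50. The spectral radius r(N) = max|lambda| = 0. Note ||N|| > r(N) — characteristic of non-normal nilpotent operators. Indeed N^9 = 0.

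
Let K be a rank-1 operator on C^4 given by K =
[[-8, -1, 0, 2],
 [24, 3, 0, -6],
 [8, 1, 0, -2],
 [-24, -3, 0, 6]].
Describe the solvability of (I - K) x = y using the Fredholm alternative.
(I - K) is singular (det(I - K) = 0, i.e. 1 ∈ sigma(K)). (I - K) x = y is solvable iff y ⊥ ker((I - K)^*) = span{(-8, -1, 0, 2)}, i.e. iff -8y_1 - y_2 + 2y_4 = 0. When solvable, the solutions are x = y + c·(1, -3, -1, 3), c arbitrary (ker(I - K) = span{(1, -3, -1, 3)}, dimension 1).

K has rank 1, so it is an outer product K = u v^T: every row of K is a multiple of one row vector. Reading off the entries, u = (1, -3, -1, 3) and v = (-8, -1, 0, 2) (row i of K equals u_i·v^T). A rank-one matrix u v^T satisfies K u = u (v·u) and kills the (3)-dimensional subspace v^⊥, so its characteristic polynomial is lambda^3 (lambda - v·u) with v·u = tr K = 1. Hence the eigenvalues of I - K are 1 (multiplicity 3) and 1 - (1) = 0, so det(I - K) = 0. (Direct check: I - K =
[[9, 1, 0, -2],
 [-24, -2, 0, 6],
 [-8, -1, 1, 2],
 [24, 3, 0, -5]]
has determinant 0.) So 1 is an eigenvalue of K and (I - K) is not invertible. The finite-dimensional Fredholm alternative says: either (I - K) is invertible, or ker(I - K) ≠ {0} and then range(I - K) = ker((I - K)^*)^⊥, with dim ker(I - K) = dim ker((I - K)^*). We are in the second case, so we need both kernels. Kernel of I - K: (I - K) u = u - u (v·u) = u - u = 0, so ker(I - K) = span{u} = span{(1, -3, -1, 3)} (it is exactly 1-dimensional because rank(I - K) = 3). Kernel of the adjoint: K is real, so (I - K)^* = I - K^T = I - v u^T, and (I - v u^T) v = v - v (u·v) = 0; hence ker((I - K)^*) = span{v} = span{(-8, -1, 0, 2)}. Therefore (I - K) x = y is solvable iff <y, v> = 0, i.e. iff -8y_1 - y_2 + 2y_4 = 0. When this holds, K y = u (v·y) = 0, so (I - K) y = y and x = y is a particular solution; the full solution set is the line x = y + c·u = y + c·(1, -3, -1, 3), c ∈ C.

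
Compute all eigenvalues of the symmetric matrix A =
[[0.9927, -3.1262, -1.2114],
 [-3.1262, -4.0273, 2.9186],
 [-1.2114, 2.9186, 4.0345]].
sigma(A) ≈ {-6, 1, 6}

A is real symmetric, so its spectrum consists of real eigenvalues. Expanding the characteristic polynomial of the displayed matrix gives
  det(λ I - A) = p(λ) = λ^3 + (-1)λ^2 + (-36)λ + (36).
Solving p(λ) = 0 yields eigenvalues ≈ -6, 1, 6. (A is shown rounded to 4 decimals, so these recover the underlying integer eigenvalues to within that precision.)
Verification: the trace of A = 1 equals the sum of eigenvalues 1, and det(A) ≈ -35.9993 matches the eigenvalue product -36.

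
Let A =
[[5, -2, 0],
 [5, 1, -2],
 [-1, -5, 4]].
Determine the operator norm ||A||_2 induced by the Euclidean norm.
||A||_2 ≈ 7.7131 (= sqrt(largest eigenvalue of A^T A))

||A||_2 = sigma_max(A) = sqrt(lambda_max(A^T A)). Form the symmetric matrix M = A^T A =
[[51, 0, -14],
 [0, 30, -22],
 [-14, -22, 20]].
Its characteristic polynomial (trace, sum of principal 2x2 minors, determinant of M give the coefficients) is
  p(λ) = det(λ I - M) = λ^3 - 101λ^2 + 2470λ - 36.
No integer candidate from the rational root theorem (±divisors of 36) is a root, so the roots are irrational. The cubic discriminant is Δ = 1971647124 > 0, so there are three distinct real roots. p(0) = -36 and p(1) = 2334 have opposite signs, so a root lies in (0, 1); Newton's method refines it to λ ≈ 0.0146. p(41) = 374 and p(42) = -372 have opposite signs, so a root lies in (41, 42); Newton's method refines it to λ ≈ 41.4935. p(59) = -508 and p(60) = 564 have opposite signs, so a root lies in (59, 60); Newton's method refines it to λ ≈ 59.4919. Check (Vieta): the three roots sum to 101, matching tr M = 101.
So the eigenvalues of A^T A are ≈ 0.0146, 41.4935, 59.4919 (all ≥ 0, as they must be for A^T A). The largest is λ_max ≈ 59.4919, hence ||A||_2 = sqrt(λ_max) ≈ 7.7131.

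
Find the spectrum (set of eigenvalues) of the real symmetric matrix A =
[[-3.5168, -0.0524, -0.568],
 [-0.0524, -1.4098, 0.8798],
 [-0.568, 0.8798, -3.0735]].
sigma(A) ≈ {-4, -3, -1}

A is real symmetric, so its spectrum consists of real eigenvalues. Expanding the characteristic polynomial of the displayed matrix gives
  det(λ I - A) = p(λ) = λ^3 + (8)λ^2 + (19)λ + (12).
Solving p(λ) = 0 yields eigenvalues ≈ -4, -3, -1. (A is shown rounded to 4 decimals, so these recover the underlying integer eigenvalues to within that precision.)
Verification: the trace of A = -8 equals the sum of eigenvalues -8, and det(A) ≈ -12.0005 matches the eigenvalue product -12.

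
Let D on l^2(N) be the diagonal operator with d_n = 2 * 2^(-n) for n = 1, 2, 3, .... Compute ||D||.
||D|| = 1 (attained at n = 1)

For D diagonal, ||D|| = sup_n |d_n|. The sequence d_n = 2 * 2^(-n) is positive and strictly decreasing (ratio 2^(-1) < 1), so the supremum is d_1 = 2/2 = 1. Hence ||D|| = 1.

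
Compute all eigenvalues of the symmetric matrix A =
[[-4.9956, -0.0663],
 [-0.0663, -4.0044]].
sigma(A) ≈ {-5, -4}

A is real symmetric, so its spectrum consists of real eigenvalues. Expanding the characteristic polynomial of the displayed matrix gives
  det(λ I - A) = p(λ) = λ^2 + (9)λ + (20).
Solving p(λ) = 0 yields eigenvalues ≈ -5, -4. (A is shown rounded to 4 decimals, so these recover the underlying integer eigenvalues to within that precision.)
Verification: the trace of A = -9 equals the sum of eigenvalues -9, and det(A) ≈ 20.0000 matches the eigenvalue product 20.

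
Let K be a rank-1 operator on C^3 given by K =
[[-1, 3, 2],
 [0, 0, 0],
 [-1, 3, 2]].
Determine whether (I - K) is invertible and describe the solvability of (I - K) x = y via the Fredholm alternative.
(I - K) is singular (det(I - K) = 0, i.e. 1 ∈ sigma(K)). (I - K) x = y is solvable iff y ⊥ ker((I - K)^*) = span{(-1, 3, 2)}, i.e. iff -y_1 + 3y_2 + 2y_3 = 0. When solvable, the solutions are x = y + c·(1, 0, 1), c arbitrary (ker(I - K) = span{(1, 0, 1)}, dimension 1).

K has rank 1, so it is an outer product K = u v^T: every row of K is a multiple of one row vector. Reading off the entries, u = (1, 0, 1) and v = (-1, 3, 2) (row i of K equals u_i·v^T). A rank-one matrix u v^T satisfies K u = u (v·u) and kills the (2)-dimensional subspace v^⊥, so its characteristic polynomial is lambda^2 (lambda - v·u) with v·u = tr K = 1. Hence the eigenvalues of I - K are 1 (multiplicity 2) and 1 - (1) = 0, so det(I - K) = 0. (Direct check: I - K =
[[2, -3, -2],
 [0, 1, 0],
 [1, -3, -1]]
has determinant 0.) So 1 is an eigenvalue of K and (I - K) is not invertible. The finite-dimensional Fredholm alternative says: either (I - K) is invertible, or ker(I - K) ≠ {0} and then range(I - K) = ker((I - K)^*)^⊥, with dim ker(I - K) = dim ker((I - K)^*). We are in the second case, so we need both kernels. Kernel of I - K: (I - K) u = u - u (v·u) = u - u = 0, so ker(I - K) = span{u} = span{(1, 0, 1)} (it is exactly 1-dimensional because rank(I - K) = 2). Kernel of the adjoint: K is real, so (I - K)^* = I - K^T = I - v u^T, and (I - v u^T) v = v - v (u·v) = 0; hence ker((I - K)^*) = span{v} = span{(-1, 3, 2)}. Therefore (I - K) x = y is solvable iff <y, v> = 0, i.e. iff -y_1 + 3y_2 + 2y_3 = 0. When this holds, K y = u (v·y) = 0, so (I - K) y = y and x = y is a particular solution; the full solution set is the line x = y + c·u = y + c·(1, 0, 1), c ∈ C.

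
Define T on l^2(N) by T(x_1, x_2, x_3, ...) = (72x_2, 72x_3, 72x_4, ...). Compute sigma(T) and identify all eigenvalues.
sigma(T) = closed disk {z in C : |z| ≤ 72}; sigma_p(T) = open disk {z in C : |z| < 72}

Note T = 72·V where V is the unit left shift (V x)_k = x_{k+1}; so sigma(T) = 72·sigma(V) and ||T|| = 72||V||. ||T x||^2 = 5184sum_{k≥2} |x_k|^2 ≤ 5184||x||^2, with equality on {x : x_1 = 0}, so ||T|| = 72. For any lambda with |lambda| < 72, set r = lambda/72 (|r| < 1); the vector x = (1, r, r^2, ...) is in l^2 and satisfies T x = 72(r, r^2, ...) = lambda x, so lambda is an eigenvalue. On the boundary |lambda| = 72 the geometric series diverges, so no l^2 eigenvector exists, but these lambda lie in the approximate point spectrum. Hence sigma(T) is the closed disk of radius 72 and sigma_p(T) is the open disk.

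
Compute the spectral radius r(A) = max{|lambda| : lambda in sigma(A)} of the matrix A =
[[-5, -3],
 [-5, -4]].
r(A) = (9 + sqrt(61))/2 ≈ 8.4051

The eigenvalues of A are the roots of its characteristic polynomial. With M = A (coefficients from the trace and determinant):
  p(λ) = det(λ I - M) = λ^2 + 9λ + 5.
For λ^2 + 9λ + 5 the discriminant is 61. It is nonnegative but not a perfect square, so the roots are real and irrational: λ = (-9 ± sqrt(61))/2 ≈ -0.5949, -8.4051.
Thus the eigenvalues (to 4 decimals) are -0.5949 (modulus 0.5949); -8.4051 (modulus 8.4051). The spectral radius is the largest modulus: r(A) = (9 + sqrt(61))/2 ≈ 8.4051. (Cross-check: r(A) ≤ ||A||_2 ≈ 8.6409; equality holds whenever A is normal, though it can also hold for some non-normal A.)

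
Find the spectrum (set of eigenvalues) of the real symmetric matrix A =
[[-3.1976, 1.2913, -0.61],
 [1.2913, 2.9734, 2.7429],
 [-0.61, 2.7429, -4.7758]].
sigma(A) ≈ {-6, -3, 4}

A is real symmetric, so its spectrum consists of real eigenvalues. Expanding the characteristic polynomial of the displayed matrix gives
  det(λ I - A) = p(λ) = λ^3 + (5)λ^2 + (-18)λ + (-72).
Solving p(λ) = 0 yields eigenvalues ≈ -6, -3, 4. (A is shown rounded to 4 decimals, so these recover the underlying integer eigenvalues to within that precision.)
Verification: the trace of A = -5 equals the sum of eigenvalues -5, and det(A) ≈ 72.0001 matches the eigenvalue product 72.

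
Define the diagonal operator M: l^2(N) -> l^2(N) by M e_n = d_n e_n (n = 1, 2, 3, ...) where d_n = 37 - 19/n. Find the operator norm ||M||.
||M|| = 37

For a diagonal operator on l^2 with entries d_n, ||M|| = sup_n |d_n|. Here d_1 = 18, d_2 = 55/2, ..., and d_n = 37 - 19/n increases monotonically toward 37. All terms lie in [18, 37), so |d_n| = d_n and the supremum is the limit 37, which is not attained by any individual d_n. Hence ||M|| = 37.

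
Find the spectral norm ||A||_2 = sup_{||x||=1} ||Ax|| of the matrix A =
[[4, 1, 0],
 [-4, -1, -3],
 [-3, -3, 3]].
||A||_2 ≈ 6.9767 (= sqrt(largest eigenvalue of A^T A))

||A||_2 = sigma_max(A) = sqrt(lambda_max(A^T A)). Form the symmetric matrix M = A^T A =
[[41, 17, 3],
 [17, 11, -6],
 [3, -6, 18]].
Its characteristic polynomial (trace, sum of principal 2x2 minors, determinant of M give the coefficients) is
  p(λ) = det(λ I - M) = λ^3 - 70λ^2 + 1053λ - 729.
No integer candidate from the rational root theorem (±divisors of 729) is a root, so the roots are irrational. The cubic discriminant is Δ = 715546305 > 0, so there are three distinct real roots. p(0) = -729 and p(1) = 255 have opposite signs, so a root lies in (0, 1); Newton's method refines it to λ ≈ 0.7271. p(20) = 331 and p(21) = -225 have opposite signs, so a root lies in (20, 21); Newton's method refines it to λ ≈ 20.599. p(48) = -873 and p(49) = 447 have opposite signs, so a root lies in (48, 49); Newton's method refines it to λ ≈ 48.674. Check (Vieta): the three roots sum to 70, matching tr M = 70.
So the eigenvalues of A^T A are ≈ 0.7271, 20.599, 48.674 (all ≥ 0, as they must be for A^T A). The largest is λ_max ≈ 48.674, hence ||A||_2 = sqrt(λ_max) ≈ 6.9767.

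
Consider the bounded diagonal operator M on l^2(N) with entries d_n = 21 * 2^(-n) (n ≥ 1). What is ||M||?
||M|| = 21/2 (attained at n = 1)

For M diagonal, ||M|| = sup_n |d_n|. The sequence d_n = 21 * 2^(-n) is positive and strictly decreasing (ratio 2^(-1) < 1), so the supremum is d_1 = 21/2. Hence ||M|| = 21/2.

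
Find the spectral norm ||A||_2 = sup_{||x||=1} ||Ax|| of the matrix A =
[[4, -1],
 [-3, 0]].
||A||_2 = sqrt((26 + sqrt(640))/2) ≈ 5.0645 (= sqrt(largest eigenvalue of A^T A))

||A||_2 = sigma_max(A) = sqrt(lambda_max(A^T A)). Form the symmetric matrix M = A^T A =
[[25, -4],
 [-4, 1]].
Its characteristic polynomial (trace, determinant of M give the coefficients) is
  p(λ) = det(λ I - M) = λ^2 - 26λ + 9.
For λ^2 - 26λ + 9 the discriminant is 640. It is nonnegative but not a perfect square, so the roots are real and irrational: λ = (26 ± sqrt(640))/2 ≈ 25.6491, 0.3509.
So the eigenvalues of A^T A are ≈ 0.3509, 25.6491 (all ≥ 0, as they must be for A^T A). The largest is λ_max = (26 + sqrt(640))/2 ≈ 25.6491, hence ||A||_2 = sqrt(λ_max) = sqrt((26 + sqrt(640))/2) ≈ 5.0645.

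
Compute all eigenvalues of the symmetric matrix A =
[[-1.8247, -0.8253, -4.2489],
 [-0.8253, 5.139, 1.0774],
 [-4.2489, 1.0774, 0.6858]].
sigma(A) ≈ {-5, 3, 6}

A is real symmetric, so its spectrum consists of real eigenvalues. Expanding the characteristic polynomial of the displayed matrix gives
  det(λ I - A) = p(λ) = λ^3 + (-4)λ^2 + (-27)λ + (89.9989).
Solving p(λ) = 0 yields eigenvalues ≈ -5, 3, 6. (A is shown rounded to 4 decimals, so these recover the underlying integer eigenvalues to within that precision.)
Verification: the trace of A = 4 equals the sum of eigenvalues 4, and det(A) ≈ -89.9989 matches the eigenvalue product -90.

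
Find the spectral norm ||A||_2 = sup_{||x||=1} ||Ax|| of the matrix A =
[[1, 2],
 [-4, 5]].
||A||_2 = sqrt((46 + sqrt(1440))/2) ≈ 6.4787 (= sqrt(largest eigenvalue of A^T A))

||A||_2 = sigma_max(A) = sqrt(lambda_max(A^T A)). Form the symmetric matrix M = A^T A =
[[17, -18],
 [-18, 29]].
Its characteristic polynomial (trace, determinant of M give the coefficients) is
  p(λ) = det(λ I - M) = λ^2 - 46λ + 169.
For λ^2 - 46λ + 169 the discriminant is 1440. It is nonnegative but not a perfect square, so the roots are real and irrational: λ = (46 ± sqrt(1440))/2 ≈ 41.9737, 4.0263.
So the eigenvalues of A^T A are ≈ 4.0263, 41.9737 (all ≥ 0, as they must be for A^T A). The largest is λ_max = (46 + sqrt(1440))/2 ≈ 41.9737, hence ||A||_2 = sqrt(λ_max) = sqrt((46 + sqrt(1440))/2) ≈ 6.4787.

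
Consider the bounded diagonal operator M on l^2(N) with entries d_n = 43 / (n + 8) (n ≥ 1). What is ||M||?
||M|| = 43/9 (attained at n = 1)

For M diagonal, ||M|| = sup_n |d_n| = sup_n 43/(n + 8). This is positive and strictly decreasing in n, so the supremum is attained at n = 1: d_1 = 43/(1 + 8) = 43/9. Hence ||M|| = 43/9.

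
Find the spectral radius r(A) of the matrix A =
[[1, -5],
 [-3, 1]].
r(A) = (2 + sqrt(60))/2 ≈ 4.873

The eigenvalues of A are the roots of its characteristic polynomial. With M = A (coefficients from the trace and determinant):
  p(λ) = det(λ I - M) = λ^2 - 2λ - 14.
For λ^2 - 2λ - 14 the discriminant is 60. It is nonnegative but not a perfect square, so the roots are real and irrational: λ = (2 ± sqrt(60))/2 ≈ 4.873, -2.873.
Thus the eigenvalues (to 4 decimals) are 4.873 (modulus 4.873); -2.873 (modulus 2.873). The spectral radius is the largest modulus: r(A) = (2 + sqrt(60))/2 ≈ 4.873. (Cross-check: r(A) ≤ ||A||_2 ≈ 5.4142; equality holds whenever A is normal, though it can also hold for some non-normal A.)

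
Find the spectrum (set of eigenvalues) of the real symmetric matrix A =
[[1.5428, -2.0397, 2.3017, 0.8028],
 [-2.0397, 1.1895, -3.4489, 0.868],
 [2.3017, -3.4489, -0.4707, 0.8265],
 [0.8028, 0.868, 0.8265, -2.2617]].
sigma(A) ≈ {-4, -2, 0, 6}

A is real symmetric, so its spectrum consists of real eigenvalues. Expanding the characteristic polynomial of the displayed matrix gives
  det(λ I - A) = p(λ) = λ^4 + (0)λ^3 + (-28)λ^2 + (-48.0032)λ + (-0.0044).
Solving p(λ) = 0 yields eigenvalues ≈ -4, -2, 0, 6. (A is shown rounded to 4 decimals, so these recover the underlying integer eigenvalues to within that precision.)
Verification: the trace of A = 0 equals the sum of eigenvalues 0, and det(A) ≈ -0.0044 matches the eigenvalue product 0.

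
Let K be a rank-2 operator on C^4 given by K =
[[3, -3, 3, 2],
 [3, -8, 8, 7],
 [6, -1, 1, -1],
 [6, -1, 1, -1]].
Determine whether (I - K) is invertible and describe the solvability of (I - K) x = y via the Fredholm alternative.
(I - K) is invertible (det(I - K) = -24 ≠ 0), so for every y in C^4 the equation (I - K) x = y has a unique solution.

K has rank 2 and factors as K = U V^T = u1 v1^T + u2 v2^T with u1 = (0, -1, 1, 1), v1 = (3, 2, -2, -3), u2 = (-1, -2, -1, -1), v2 = (-3, 3, -3, -2) (multiplying out reproduces the displayed K). The nonzero eigenvalues of U V^T coincide with those of the 2 x 2 matrix G = V^T U = [[v1·u1, v1·u2], [v2·u1, v2·u2]] = [[-7, -2], [-8, 2]], and by the Sylvester determinant identity det(I_4 - U V^T) = det(I_2 - V^T U) = det([[8, 2], [8, -1]]) = (8)(-1) - (2)(8) = -24. (Direct check: I - K =
[[-2, 3, -3, -2],
 [-3, 9, -8, -7],
 [-6, 1, 0, 1],
 [-6, 1, -1, 2]]
has determinant -24.) The finite-dimensional Fredholm alternative says: either (I - K) is invertible, or ker(I - K) ≠ {0} and then range(I - K) = ker((I - K)^*)^⊥, with dim ker(I - K) = dim ker((I - K)^*). Since det(I - K) ≠ 0, 1 is not an eigenvalue of K and ker(I - K) = {0}, so we are in the first case: for every y there is a unique x = (I - K)^(-1) y. (Explicitly, by the Woodbury identity, (I - U V^T)^(-1) = I + U (I_2 - G)^(-1) V^T.)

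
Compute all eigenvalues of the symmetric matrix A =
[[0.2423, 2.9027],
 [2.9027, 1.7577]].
sigma(A) ≈ {-2, 4}

A is real symmetric, so its spectrum consists of real eigenvalues. Expanding the characteristic polynomial of the displayed matrix gives
  det(λ I - A) = p(λ) = λ^2 + (-2)λ + (-8).
Solving p(λ) = 0 yields eigenvalues ≈ -2, 4. (A is shown rounded to 4 decimals, so these recover the underlying integer eigenvalues to within that precision.)
Verification: the trace of A = 2 equals the sum of eigenvalues 2, and det(A) ≈ -7.9998 matches the eigenvalue product -8.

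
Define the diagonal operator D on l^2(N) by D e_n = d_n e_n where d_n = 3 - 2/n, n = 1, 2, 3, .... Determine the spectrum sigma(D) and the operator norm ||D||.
sigma(D) = {3 - 2/n : n ≥ 1} ∪ {3}; ||D|| = 3

A bounded diagonal operator on l^2 with diagonal entries d_n has spectrum equal to the closure of {d_n : n ≥ 1}: every d_n is an eigenvalue (with eigenvector e_n), so {d_n} ⊂ sigma(D); the spectrum is closed, so its closure is too; and for lambda not in the closure, (D - lambda I) has bounded inverse (the diagonal entries 1/(d_n - lambda) are bounded). For our sequence d_n = 3 - 2/n, n = 1, 2, 3, ...:
  - {d_n} = {3 - 2/n : n ≥ 1}; the only limit point is 3
  - closure = {3 - 2/n : n ≥ 1} ∪ {3}
For the norm: a diagonal operator has ||D|| = sup_n |d_n|. Here d_n = 3 - 2/n increases monotonically from d_1 = 1 toward 3, with all terms in [1, 3); so sup_n |d_n| = 3 (the supremum is the limit, not attained). So ||D|| = 3.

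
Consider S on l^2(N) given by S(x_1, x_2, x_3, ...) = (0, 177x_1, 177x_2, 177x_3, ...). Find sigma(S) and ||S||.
sigma(S) = closed disk {z in C : |z| ≤ 177}; ||S|| = 177

Note S = 177·U where U is the unit right shift (U x)_k = x_{k-1} (with x_0 := 0); so ||S|| = 177||U|| and sigma(S) = 177·sigma(U). ||S x||^2 = sum_{k≥1} |177x_k|^2 = 31329||x||^2, so ||S|| = 177 and sigma(S) ⊂ {|z| ≤ 177}. For any |lambda| < 177, the equation (S - lambda I) x = 0 forces x_1 = 0, then 177x_k = lambda x_{k+1} ⇒ x = 0, so S has no eigenvalues. But (S - lambda I) is not surjective for |lambda| < 177: solving (S - lambda I) x = e_1 would require x_n proportional to (lambda/177)^(-n), which is not in l^2. So every |lambda| < 177 lies in the residual spectrum. The boundary |lambda| = 177 is in the approximate point spectrum (the spectrum is closed). Hence sigma(S) is the closed disk of radius 177.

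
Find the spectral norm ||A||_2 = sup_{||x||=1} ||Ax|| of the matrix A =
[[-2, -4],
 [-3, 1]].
||A||_2 = sqrt((30 + sqrt(116))/2) ≈ 4.515 (= sqrt(largest eigenvalue of A^T A))

||A||_2 = sigma_max(A) = sqrt(lambda_max(A^T A)). Form the symmetric matrix M = A^T A =
[[13, 5],
 [5, 17]].
Its characteristic polynomial (trace, determinant of M give the coefficients) is
  p(λ) = det(λ I - M) = λ^2 - 30λ + 196.
For λ^2 - 30λ + 196 the discriminant is 116. It is nonnegative but not a perfect square, so the roots are real and irrational: λ = (30 ± sqrt(116))/2 ≈ 20.3852, 9.6148.
So the eigenvalues of A^T A are ≈ 9.6148, 20.3852 (all ≥ 0, as they must be for A^T A). The largest is λ_max = (30 + sqrt(116))/2 ≈ 20.3852, hence ||A||_2 = sqrt(λ_max) = sqrt((30 + sqrt(116))/2) ≈ 4.515.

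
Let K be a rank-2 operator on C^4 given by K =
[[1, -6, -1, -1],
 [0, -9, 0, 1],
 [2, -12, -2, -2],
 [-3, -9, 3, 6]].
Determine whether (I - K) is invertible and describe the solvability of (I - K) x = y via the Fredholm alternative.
(I - K) is invertible (det(I - K) = -34 ≠ 0), so for every y in C^4 the equation (I - K) x = y has a unique solution.

K has rank 2 and factors as K = U V^T = u1 v1^T + u2 v2^T with u1 = (1, 2, 2, 3), v1 = (-1, -3, 1, 2), u2 = (-1, -1, -2, 0), v2 = (-2, 3, 2, 3) (multiplying out reproduces the displayed K). The nonzero eigenvalues of U V^T coincide with those of the 2 x 2 matrix G = V^T U = [[v1·u1, v1·u2], [v2·u1, v2·u2]] = [[1, 2], [17, -5]], and by the Sylvester determinant identity det(I_4 - U V^T) = det(I_2 - V^T U) = det([[0, -2], [-17, 6]]) = (0)(6) - (-2)(-17) = -34. (Direct check: I - K =
[[0, 6, 1, 1],
 [0, 10, 0, -1],
 [-2, 12, 3, 2],
 [3, 9, -3, -5]]
has determinant -34.) The finite-dimensional Fredholm alternative says: either (I - K) is invertible, or ker(I - K) ≠ {0} and then range(I - K) = ker((I - K)^*)^⊥, with dim ker(I - K) = dim ker((I - K)^*). Since det(I - K) ≠ 0, 1 is not an eigenvalue of K and ker(I - K) = {0}, so we are in the first case: for every y there is a unique x = (I - K)^(-1) y. (Explicitly, by the Woodbury identity, (I - U V^T)^(-1) = I + U (I_2 - G)^(-1) V^T.)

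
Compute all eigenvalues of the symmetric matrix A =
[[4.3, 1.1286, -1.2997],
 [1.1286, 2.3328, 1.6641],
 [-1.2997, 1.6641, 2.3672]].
sigma(A) ≈ {0, 4, 5}

A is real symmetric, so its spectrum consists of real eigenvalues. Expanding the characteristic polynomial of the displayed matrix gives
  det(λ I - A) = p(λ) = λ^3 + (-9)λ^2 + (20)λ + (0).
Solving p(λ) = 0 yields eigenvalues ≈ 0, 4, 5. (A is shown rounded to 4 decimals, so these recover the underlying integer eigenvalues to within that precision.)
Verification: the trace of A = 9 equals the sum of eigenvalues 9, and det(A) ≈ 0.0000 matches the eigenvalue product 0.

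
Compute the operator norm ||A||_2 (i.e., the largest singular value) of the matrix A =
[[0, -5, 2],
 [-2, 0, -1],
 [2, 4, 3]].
||A||_2 = sqrt((45 + sqrt(1737))/2) ≈ 6.5832 (= sqrt(largest eigenvalue of A^T A))

||A||_2 = sigma_max(A) = sqrt(lambda_max(A^T A)). Form the symmetric matrix M = A^T A =
[[8, 8, 8],
 [8, 41, 2],
 [8, 2, 14]].
Its characteristic polynomial (trace, sum of principal 2x2 minors, determinant of M give the coefficients) is
  p(λ) = det(λ I - M) = λ^3 - 63λ^2 + 882λ - 1296.
By the rational root theorem any rational root is an integer divisor of 1296. Testing λ = 18: p(18) = 5832 - 20412 + 15876 - 1296 = 0, so λ = 18 is a root. Dividing out (λ - 18) leaves p(λ) = (λ - 18)(λ^2 - 45λ + 72). For λ^2 - 45λ + 72 the discriminant is 1737. It is nonnegative but not a perfect square, so the roots are real and irrational: λ = (45 ± sqrt(1737))/2 ≈ 43.3387, 1.6613.
So the eigenvalues of A^T A are ≈ 1.6613, 18, 43.3387 (all ≥ 0, as they must be for A^T A). The largest is λ_max = (45 + sqrt(1737))/2 ≈ 43.3387, hence ||A||_2 = sqrt(λ_max) = sqrt((45 + sqrt(1737))/2) ≈ 6.5832.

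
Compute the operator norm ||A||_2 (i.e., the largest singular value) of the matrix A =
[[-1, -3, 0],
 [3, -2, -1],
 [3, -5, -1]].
||A||_2 ≈ 7.1104 (= sqrt(largest eigenvalue of A^T A))

||A||_2 = sigma_max(A) = sqrt(lambda_max(A^T A)). Form the symmetric matrix M = A^T A =
[[19, -18, -6],
 [-18, 38, 7],
 [-6, 7, 2]].
Its characteristic polynomial (trace, sum of principal 2x2 minors, determinant of M give the coefficients) is
  p(λ) = det(λ I - M) = λ^3 - 59λ^2 + 427λ - 9.
No integer candidate from the rational root theorem (±divisors of 9) is a root, so the roots are irrational. The cubic discriminant is Δ = 319954752 > 0, so there are three distinct real roots. p(0) = -9 and p(1) = 360 have opposite signs, so a root lies in (0, 1); Newton's method refines it to λ ≈ 0.0211. p(8) = 143 and p(9) = -216 have opposite signs, so a root lies in (8, 9); Newton's method refines it to λ ≈ 8.4211. p(50) = -1159 and p(51) = 960 have opposite signs, so a root lies in (50, 51); Newton's method refines it to λ ≈ 50.5577. Check (Vieta): the three roots sum to 59, matching tr M = 59.
So the eigenvalues of A^T A are ≈ 0.0211, 8.4211, 50.5577 (all ≥ 0, as they must be for A^T A). The largest is λ_max ≈ 50.5577, hence ||A||_2 = sqrt(λ_max) ≈ 7.1104.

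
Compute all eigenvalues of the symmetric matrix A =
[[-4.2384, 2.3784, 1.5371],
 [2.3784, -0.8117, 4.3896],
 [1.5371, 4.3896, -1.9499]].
sigma(A) ≈ {-6, -5, 4}

A is real symmetric, so its spectrum consists of real eigenvalues. Expanding the characteristic polynomial of the displayed matrix gives
  det(λ I - A) = p(λ) = λ^3 + (7)λ^2 + (-14)λ + (-120.003).
Solving p(λ) = 0 yields eigenvalues ≈ -6, -5, 4. (A is shown rounded to 4 decimals, so these recover the underlying integer eigenvalues to within that precision.)
Verification: the trace of A = -7 equals the sum of eigenvalues -7, and det(A) ≈ 120.0030 matches the eigenvalue product 120.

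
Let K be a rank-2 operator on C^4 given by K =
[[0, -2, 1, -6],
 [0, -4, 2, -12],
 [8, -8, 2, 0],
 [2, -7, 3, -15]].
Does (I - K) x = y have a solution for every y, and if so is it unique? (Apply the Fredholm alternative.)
(I - K) is invertible (det(I - K) = -24 ≠ 0), so for every y in C^4 the equation (I - K) x = y has a unique solution.

K has rank 2 and factors as K = U V^T = u1 v1^T + u2 v2^T with u1 = (1, 2, 2, 3), v1 = (2, -3, 1, -3), u2 = (-1, -2, 2, -2), v2 = (2, -1, 0, 3) (multiplying out reproduces the displayed K). The nonzero eigenvalues of U V^T coincide with those of the 2 x 2 matrix G = V^T U = [[v1·u1, v1·u2], [v2·u1, v2·u2]] = [[-11, 12], [9, -6]], and by the Sylvester determinant identity det(I_4 - U V^T) = det(I_2 - V^T U) = det([[12, -12], [-9, 7]]) = (12)(7) - (-12)(-9) = -24. (Direct check: I - K =
[[1, 2, -1, 6],
 [0, 5, -2, 12],
 [-8, 8, -1, 0],
 [-2, 7, -3, 16]]
has determinant -24.) The finite-dimensional Fredholm alternative says: either (I - K) is invertible, or ker(I - K) ≠ {0} and then range(I - K) = ker((I - K)^*)^⊥, with dim ker(I - K) = dim ker((I - K)^*). Since det(I - K) ≠ 0, 1 is not an eigenvalue of K and ker(I - K) = {0}, so we are in the first case: for every y there is a unique x = (I - K)^(-1) y. (Explicitly, by the Woodbury identity, (I - U V^T)^(-1) = I + U (I_2 - G)^(-1) V^T.)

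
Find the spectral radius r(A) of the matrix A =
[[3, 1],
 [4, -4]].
r(A) = (1 + sqrt(65))/2 ≈ 4.5311

The eigenvalues of A are the roots of its characteristic polynomial. With M = A (coefficients from the trace and determinant):
  p(λ) = det(λ I - M) = λ^2 + λ - 16.
For λ^2 + λ - 16 the discriminant is 65. It is nonnegative but not a perfect square, so the roots are real and irrational: λ = (-1 ± sqrt(65))/2 ≈ 3.5311, -4.5311.
Thus the eigenvalues (to 4 decimals) are 3.5311 (modulus 3.5311); -4.5311 (modulus 4.5311). The spectral radius is the largest modulus: r(A) = (1 + sqrt(65))/2 ≈ 4.5311. (Cross-check: r(A) ≤ ||A||_2 ≈ 5.8823; equality holds whenever A is normal, though it can also hold for some non-normal A.)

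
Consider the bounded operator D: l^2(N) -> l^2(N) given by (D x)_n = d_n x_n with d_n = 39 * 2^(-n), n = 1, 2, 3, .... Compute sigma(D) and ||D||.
sigma(D) = {39 * 2^(-n) : n ≥ 1} ∪ {0}; ||D|| = 39/2

A bounded diagonal operator on l^2 with diagonal entries d_n has spectrum equal to the closure of {d_n : n ≥ 1}: every d_n is an eigenvalue (with eigenvector e_n), so {d_n} ⊂ sigma(D); the spectrum is closed, so its closure is too; and for lambda not in the closure, (D - lambda I) has bounded inverse (the diagonal entries 1/(d_n - lambda) are bounded). For our sequence d_n = 39 * 2^(-n), n = 1, 2, 3, ...:
  - {d_n} = {39 * 2^(-n) : n ≥ 1}; the only limit point is 0
  - closure = {39 * 2^(-n) : n ≥ 1} ∪ {0}
For the norm: a diagonal operator has ||D|| = sup_n |d_n|. Here d_n = 39 * 2^(-n) is positive and decreasing, so sup_n |d_n| = d_1 = 39/2. So ||D|| = 39/2.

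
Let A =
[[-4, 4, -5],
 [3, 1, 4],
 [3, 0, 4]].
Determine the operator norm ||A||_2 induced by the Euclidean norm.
||A||_2 ≈ 9.8149 (= sqrt(largest eigenvalue of A^T A))

||A||_2 = sigma_max(A) = sqrt(lambda_max(A^T A)). Form the symmetric matrix M = A^T A =
[[34, -13, 44],
 [-13, 17, -16],
 [44, -16, 57]].
Its characteristic polynomial (trace, sum of principal 2x2 minors, determinant of M give the coefficients) is
  p(λ) = det(λ I - M) = λ^3 - 108λ^2 + 1124λ - 1.
No integer candidate from the rational root theorem (±divisors of 1) is a root, so the roots are irrational. The cubic discriminant is Δ = 9053025349 > 0, so there are three distinct real roots. p(0) = -1 and p(1) = 1016 have opposite signs, so a root lies in (0, 1); Newton's method refines it to λ ≈ 0.0009. p(11) = 626 and p(12) = -337 have opposite signs, so a root lies in (11, 12); Newton's method refines it to λ ≈ 11.667. p(96) = -2689 and p(97) = 5528 have opposite signs, so a root lies in (96, 97); Newton's method refines it to λ ≈ 96.3321. Check (Vieta): the three roots sum to 108, matching tr M = 108.
So the eigenvalues of A^T A are ≈ 0.0009, 11.667, 96.3321 (all ≥ 0, as they must be for A^T A). The largest is λ_max ≈ 96.3321, hence ||A||_2 = sqrt(λ_max) ≈ 9.8149.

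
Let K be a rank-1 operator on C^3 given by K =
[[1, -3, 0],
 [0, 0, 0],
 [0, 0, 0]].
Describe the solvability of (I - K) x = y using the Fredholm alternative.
(I - K) is singular (det(I - K) = 0, i.e. 1 ∈ sigma(K)). (I - K) x = y is solvable iff y ⊥ ker((I - K)^*) = span{(1, -3, 0)}, i.e. iff y_1 - 3y_2 = 0. When solvable, the solutions are x = y + c·(1, 0, 0), c arbitrary (ker(I - K) = span{(1, 0, 0)}, dimension 1).

K has rank 1, so it is an outer product K = u v^T: every row of K is a multiple of one row vector. Reading off the entries, u = (1, 0, 0) and v = (1, -3, 0) (row i of K equals u_i·v^T). A rank-one matrix u v^T satisfies K u = u (v·u) and kills the (2)-dimensional subspace v^⊥, so its characteristic polynomial is lambda^2 (lambda - v·u) with v·u = tr K = 1. Hence the eigenvalues of I - K are 1 (multiplicity 2) and 1 - (1) = 0, so det(I - K) = 0. (Direct check: I - K =
[[0, 3, 0],
 [0, 1, 0],
 [0, 0, 1]]
has determinant 0.) So 1 is an eigenvalue of K and (I - K) is not invertible. The finite-dimensional Fredholm alternative says: either (I - K) is invertible, or ker(I - K) ≠ {0} and then range(I - K) = ker((I - K)^*)^⊥, with dim ker(I - K) = dim ker((I - K)^*). We are in the second case, so we need both kernels. Kernel of I - K: (I - K) u = u - u (v·u) = u - u = 0, so ker(I - K) = span{u} = span{(1, 0, 0)} (it is exactly 1-dimensional because rank(I - K) = 2). Kernel of the adjoint: K is real, so (I - K)^* = I - K^T = I - v u^T, and (I - v u^T) v = v - v (u·v) = 0; hence ker((I - K)^*) = span{v} = span{(1, -3, 0)}. Therefore (I - K) x = y is solvable iff <y, v> = 0, i.e. iff y_1 - 3y_2 = 0. When this holds, K y = u (v·y) = 0, so (I - K) y = y and x = y is a particular solution; the full solution set is the line x = y + c·u = y + c·(1, 0, 0), c ∈ C.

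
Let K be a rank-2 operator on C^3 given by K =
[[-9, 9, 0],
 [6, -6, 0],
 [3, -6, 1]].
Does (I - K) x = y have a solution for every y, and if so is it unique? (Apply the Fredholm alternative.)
(I - K) is singular (det(I - K) = 0, i.e. 1 ∈ sigma(K)). (I - K) x = y is solvable iff y ⊥ ker((I - K)^*) = span{(15, 33, -16)}, i.e. iff 15y_1 + 33y_2 - 16y_3 = 0. When solvable, x is determined up to adding multiples of (0, 0, -1) (ker(I - K) = span{(0, 0, -1)}, dimension 1).

K has rank 2 and factors as K = U V^T = u1 v1^T + u2 v2^T with u1 = (-3, 2, 1), v1 = (3, 0, -1), u2 = (-3, 2, 2), v2 = (0, -3, 1) (multiplying out reproduces the displayed K). The nonzero eigenvalues of U V^T coincide with those of the 2 x 2 matrix G = V^T U = [[v1·u1, v1·u2], [v2·u1, v2·u2]] = [[-10, -11], [-5, -4]], and by the Sylvester determinant identity det(I_3 - U V^T) = det(I_2 - V^T U) = det([[11, 11], [5, 5]]) = (11)(5) - (11)(5) = 0. (Direct check: I - K =
[[10, -9, 0],
 [-6, 7, 0],
 [-3, 6, 0]]
has determinant 0.) So 1 is an eigenvalue of K and (I - K) is not invertible. The finite-dimensional Fredholm alternative says: either (I - K) is invertible, or ker(I - K) ≠ {0} and then range(I - K) = ker((I - K)^*)^⊥, with dim ker(I - K) = dim ker((I - K)^*). We are in the second case, so we compute both kernels via the 2 x 2 reduction. If (I - U V^T) x = 0 then x = U (V^T x) lies in the column space of U; writing x = U b gives U (I_2 - G) b = 0, and since u1, u2 are independent, (I_2 - G) b = 0. With I_2 - G = [[11, 11], [5, 5]] (singular, as its determinant is 0) a null vector is b = (1, -1), so ker(I - K) = span{1·u1 + (-1)·u2} = span{(0, 0, -1)}. For the adjoint, (I - K)^* = I - K^T = I - V U^T, and the same argument gives ker((I - K)^*) = {V a : (I_2 - G)^T a = 0}; (I_2 - G)^T = [[11, 5], [11, 5]] has null vector a = (5, -11), so ker((I - K)^*) = span{5·v1 + (-11)·v2} = span{(15, 33, -16)}. (Both kernels are 1-dimensional, matching rank(I - K) = 2.) Therefore (I - K) x = y is solvable iff <y, (15, 33, -16)> = 0, i.e. iff 15y_1 + 33y_2 - 16y_3 = 0; when solvable the solution set is the line x_p + c·(0, 0, -1), c ∈ C.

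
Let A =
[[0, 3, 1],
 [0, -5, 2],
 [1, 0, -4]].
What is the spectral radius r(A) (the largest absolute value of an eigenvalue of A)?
r(A) ≈ 4.8418

The eigenvalues of A are the roots of its characteristic polynomial. With M = A (coefficients from the trace, the sum of principal 2x2 minors, and det A):
  p(λ) = det(λ I - M) = λ^3 + 9λ^2 + 19λ - 11.
No integer candidate from the rational root theorem (±divisors of 11) is a root, so the roots are irrational. The cubic discriminant is Δ = -3244 < 0, so there is one real root and a complex-conjugate pair. p(0) = -11 and p(1) = 18 have opposite signs, so a root lies in (0, 1); Newton's method refines it to λ ≈ 0.4692. Dividing out (λ - (0.4692)) leaves approximately λ^2 + 9.4692λ + 23.4431. For λ^2 + 9.4692λ + 23.4431 the discriminant is -4.1065. It is negative, so the remaining roots are the complex-conjugate pair λ ≈ -4.7346 ± 1.0132i. Their product equals the constant term, so |λ|^2 ≈ 23.4431 and |λ| ≈ 4.8418.
Thus the eigenvalues (to 4 decimals) are 0.4692 (modulus 0.4692); -4.7346 ± 1.0132i (modulus 4.8418). The spectral radius is the largest modulus: r(A) ≈ 4.8418. (Cross-check: r(A) ≤ ||A||_2 ≈ 6.093; equality holds whenever A is normal, though it can also hold for some non-normal A.)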